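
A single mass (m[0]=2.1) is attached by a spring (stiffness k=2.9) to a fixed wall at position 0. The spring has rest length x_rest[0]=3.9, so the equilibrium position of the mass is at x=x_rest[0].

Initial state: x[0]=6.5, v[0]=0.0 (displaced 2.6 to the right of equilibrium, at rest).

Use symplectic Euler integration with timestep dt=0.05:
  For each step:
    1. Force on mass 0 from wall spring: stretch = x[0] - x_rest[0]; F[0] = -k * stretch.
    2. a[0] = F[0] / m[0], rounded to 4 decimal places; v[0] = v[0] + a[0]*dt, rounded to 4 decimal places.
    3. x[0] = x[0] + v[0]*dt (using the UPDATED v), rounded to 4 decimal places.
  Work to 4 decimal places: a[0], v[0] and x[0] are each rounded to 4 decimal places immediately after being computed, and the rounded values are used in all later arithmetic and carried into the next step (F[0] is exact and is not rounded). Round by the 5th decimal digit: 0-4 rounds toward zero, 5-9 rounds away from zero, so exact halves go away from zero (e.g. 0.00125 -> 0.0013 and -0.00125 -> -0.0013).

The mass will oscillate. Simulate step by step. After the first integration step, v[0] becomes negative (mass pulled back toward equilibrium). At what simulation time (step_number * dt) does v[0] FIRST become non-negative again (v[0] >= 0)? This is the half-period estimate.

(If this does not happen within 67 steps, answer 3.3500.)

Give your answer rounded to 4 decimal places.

Answer: 2.7000

Derivation:
Step 0: x=[6.5000] v=[0.0000]
Step 1: x=[6.4910] v=[-0.1795]
Step 2: x=[6.4731] v=[-0.3584]
Step 3: x=[6.4463] v=[-0.5361]
Step 4: x=[6.4107] v=[-0.7119]
Step 5: x=[6.3664] v=[-0.8853]
Step 6: x=[6.3136] v=[-1.0556]
Step 7: x=[6.2525] v=[-1.2223]
Step 8: x=[6.1833] v=[-1.3847]
Step 9: x=[6.1062] v=[-1.5424]
Step 10: x=[6.0215] v=[-1.6947]
Step 11: x=[5.9294] v=[-1.8412]
Step 12: x=[5.8303] v=[-1.9813]
Step 13: x=[5.7246] v=[-2.1146]
Step 14: x=[5.6126] v=[-2.2406]
Step 15: x=[5.4947] v=[-2.3589]
Step 16: x=[5.3713] v=[-2.4690]
Step 17: x=[5.2428] v=[-2.5706]
Step 18: x=[5.1096] v=[-2.6633]
Step 19: x=[4.9723] v=[-2.7468]
Step 20: x=[4.8313] v=[-2.8208]
Step 21: x=[4.6870] v=[-2.8851]
Step 22: x=[4.5400] v=[-2.9394]
Step 23: x=[4.3908] v=[-2.9836]
Step 24: x=[4.2399] v=[-3.0175]
Step 25: x=[4.0879] v=[-3.0410]
Step 26: x=[3.9352] v=[-3.0540]
Step 27: x=[3.7824] v=[-3.0564]
Step 28: x=[3.6300] v=[-3.0483]
Step 29: x=[3.4785] v=[-3.0297]
Step 30: x=[3.3285] v=[-3.0006]
Step 31: x=[3.1804] v=[-2.9611]
Step 32: x=[3.0348] v=[-2.9114]
Step 33: x=[2.8922] v=[-2.8517]
Step 34: x=[2.7531] v=[-2.7821]
Step 35: x=[2.6180] v=[-2.7029]
Step 36: x=[2.4873] v=[-2.6144]
Step 37: x=[2.3615] v=[-2.5169]
Step 38: x=[2.2410] v=[-2.4107]
Step 39: x=[2.1262] v=[-2.2962]
Step 40: x=[2.0175] v=[-2.1737]
Step 41: x=[1.9153] v=[-2.0437]
Step 42: x=[1.8200] v=[-1.9067]
Step 43: x=[1.7318] v=[-1.7631]
Step 44: x=[1.6511] v=[-1.6134]
Step 45: x=[1.5782] v=[-1.4581]
Step 46: x=[1.5133] v=[-1.2978]
Step 47: x=[1.4567] v=[-1.1330]
Step 48: x=[1.4085] v=[-0.9643]
Step 49: x=[1.3689] v=[-0.7923]
Step 50: x=[1.3380] v=[-0.6175]
Step 51: x=[1.3160] v=[-0.4406]
Step 52: x=[1.3029] v=[-0.2622]
Step 53: x=[1.2988] v=[-0.0829]
Step 54: x=[1.3036] v=[0.0967]
First v>=0 after going negative at step 54, time=2.7000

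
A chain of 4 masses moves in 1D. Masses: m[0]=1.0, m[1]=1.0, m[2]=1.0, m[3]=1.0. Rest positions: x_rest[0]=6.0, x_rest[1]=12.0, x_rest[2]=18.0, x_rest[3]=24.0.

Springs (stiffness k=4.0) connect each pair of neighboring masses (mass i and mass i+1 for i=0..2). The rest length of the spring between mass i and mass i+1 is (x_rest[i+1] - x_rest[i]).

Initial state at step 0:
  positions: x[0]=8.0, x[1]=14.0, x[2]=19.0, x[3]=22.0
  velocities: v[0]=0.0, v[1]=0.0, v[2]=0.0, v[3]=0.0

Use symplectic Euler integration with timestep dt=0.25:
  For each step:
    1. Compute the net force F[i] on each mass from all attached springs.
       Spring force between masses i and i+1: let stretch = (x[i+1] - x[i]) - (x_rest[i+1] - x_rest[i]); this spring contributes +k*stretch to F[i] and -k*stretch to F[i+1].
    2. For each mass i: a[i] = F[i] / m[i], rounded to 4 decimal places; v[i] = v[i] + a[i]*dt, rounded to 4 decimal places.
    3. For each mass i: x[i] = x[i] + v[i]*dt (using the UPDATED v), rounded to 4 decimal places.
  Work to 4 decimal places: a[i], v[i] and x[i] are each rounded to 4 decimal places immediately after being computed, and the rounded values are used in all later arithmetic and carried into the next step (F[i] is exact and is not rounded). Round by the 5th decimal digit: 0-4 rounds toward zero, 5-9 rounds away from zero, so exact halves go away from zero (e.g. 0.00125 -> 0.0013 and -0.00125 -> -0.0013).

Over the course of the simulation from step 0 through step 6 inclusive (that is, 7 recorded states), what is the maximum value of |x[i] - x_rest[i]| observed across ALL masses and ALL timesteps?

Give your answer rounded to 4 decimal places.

Answer: 2.2169

Derivation:
Step 0: x=[8.0000 14.0000 19.0000 22.0000] v=[0.0000 0.0000 0.0000 0.0000]
Step 1: x=[8.0000 13.7500 18.5000 22.7500] v=[0.0000 -1.0000 -2.0000 3.0000]
Step 2: x=[7.9375 13.2500 17.8750 23.9375] v=[-0.2500 -2.0000 -2.5000 4.7500]
Step 3: x=[7.7031 12.5781 17.6094 25.1094] v=[-0.9375 -2.6875 -1.0625 4.6875]
Step 4: x=[7.1875 11.9453 17.9610 25.9063] v=[-2.0625 -2.5312 1.4062 3.1875]
Step 5: x=[6.3613 11.6270 18.7950 26.2169] v=[-3.3047 -1.2733 3.3358 1.2422]
Step 6: x=[5.3516 11.7843 19.6924 26.1720] v=[-4.0390 0.6290 3.5897 -0.1797]
Max displacement = 2.2169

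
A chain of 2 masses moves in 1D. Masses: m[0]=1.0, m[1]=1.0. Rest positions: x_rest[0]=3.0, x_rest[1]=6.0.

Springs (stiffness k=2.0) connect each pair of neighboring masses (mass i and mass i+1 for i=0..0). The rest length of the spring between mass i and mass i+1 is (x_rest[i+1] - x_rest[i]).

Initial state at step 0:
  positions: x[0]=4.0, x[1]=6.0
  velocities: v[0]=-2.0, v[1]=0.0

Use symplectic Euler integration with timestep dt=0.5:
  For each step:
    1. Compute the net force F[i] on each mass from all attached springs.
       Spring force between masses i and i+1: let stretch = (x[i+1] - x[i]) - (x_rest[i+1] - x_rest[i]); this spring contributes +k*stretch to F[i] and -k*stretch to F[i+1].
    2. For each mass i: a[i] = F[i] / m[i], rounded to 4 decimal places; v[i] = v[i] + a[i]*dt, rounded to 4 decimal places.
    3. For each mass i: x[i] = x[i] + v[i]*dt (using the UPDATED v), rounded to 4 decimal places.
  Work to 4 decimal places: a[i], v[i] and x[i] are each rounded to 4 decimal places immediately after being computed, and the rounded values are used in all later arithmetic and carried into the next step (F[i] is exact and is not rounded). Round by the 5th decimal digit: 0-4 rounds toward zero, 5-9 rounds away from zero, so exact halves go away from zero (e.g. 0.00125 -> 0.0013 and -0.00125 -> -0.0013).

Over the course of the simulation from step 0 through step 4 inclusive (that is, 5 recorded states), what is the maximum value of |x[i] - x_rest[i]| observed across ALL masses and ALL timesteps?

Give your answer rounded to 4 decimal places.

Step 0: x=[4.0000 6.0000] v=[-2.0000 0.0000]
Step 1: x=[2.5000 6.5000] v=[-3.0000 1.0000]
Step 2: x=[1.5000 6.5000] v=[-2.0000 0.0000]
Step 3: x=[1.5000 5.5000] v=[0.0000 -2.0000]
Step 4: x=[2.0000 4.0000] v=[1.0000 -3.0000]
Max displacement = 2.0000

Answer: 2.0000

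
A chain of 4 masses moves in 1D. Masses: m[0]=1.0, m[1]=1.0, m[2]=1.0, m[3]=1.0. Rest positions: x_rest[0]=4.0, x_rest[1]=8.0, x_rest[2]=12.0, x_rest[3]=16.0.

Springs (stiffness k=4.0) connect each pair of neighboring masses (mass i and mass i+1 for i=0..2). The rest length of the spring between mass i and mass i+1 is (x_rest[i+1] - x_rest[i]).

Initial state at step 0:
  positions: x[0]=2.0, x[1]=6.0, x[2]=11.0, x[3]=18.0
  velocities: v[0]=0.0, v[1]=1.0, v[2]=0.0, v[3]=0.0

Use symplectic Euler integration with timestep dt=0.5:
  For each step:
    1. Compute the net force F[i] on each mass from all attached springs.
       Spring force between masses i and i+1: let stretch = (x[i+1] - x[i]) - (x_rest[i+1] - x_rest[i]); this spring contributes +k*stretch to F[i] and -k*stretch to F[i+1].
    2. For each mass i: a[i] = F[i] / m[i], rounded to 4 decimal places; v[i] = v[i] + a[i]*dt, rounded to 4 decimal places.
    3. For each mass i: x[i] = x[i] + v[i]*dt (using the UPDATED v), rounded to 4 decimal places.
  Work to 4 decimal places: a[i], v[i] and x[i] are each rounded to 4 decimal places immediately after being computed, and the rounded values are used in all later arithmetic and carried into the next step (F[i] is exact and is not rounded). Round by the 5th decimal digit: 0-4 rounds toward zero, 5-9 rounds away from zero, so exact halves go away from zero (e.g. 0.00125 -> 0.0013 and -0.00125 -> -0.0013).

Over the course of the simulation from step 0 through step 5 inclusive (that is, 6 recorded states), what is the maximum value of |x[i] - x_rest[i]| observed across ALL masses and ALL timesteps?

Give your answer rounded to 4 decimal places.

Step 0: x=[2.0000 6.0000 11.0000 18.0000] v=[0.0000 1.0000 0.0000 0.0000]
Step 1: x=[2.0000 7.5000 13.0000 15.0000] v=[0.0000 3.0000 4.0000 -6.0000]
Step 2: x=[3.5000 9.0000 11.5000 14.0000] v=[3.0000 3.0000 -3.0000 -2.0000]
Step 3: x=[6.5000 7.5000 10.0000 14.5000] v=[6.0000 -3.0000 -3.0000 1.0000]
Step 4: x=[6.5000 7.5000 10.5000 14.5000] v=[0.0000 0.0000 1.0000 0.0000]
Step 5: x=[3.5000 9.5000 12.0000 14.5000] v=[-6.0000 4.0000 3.0000 0.0000]
Max displacement = 2.5000

Answer: 2.5000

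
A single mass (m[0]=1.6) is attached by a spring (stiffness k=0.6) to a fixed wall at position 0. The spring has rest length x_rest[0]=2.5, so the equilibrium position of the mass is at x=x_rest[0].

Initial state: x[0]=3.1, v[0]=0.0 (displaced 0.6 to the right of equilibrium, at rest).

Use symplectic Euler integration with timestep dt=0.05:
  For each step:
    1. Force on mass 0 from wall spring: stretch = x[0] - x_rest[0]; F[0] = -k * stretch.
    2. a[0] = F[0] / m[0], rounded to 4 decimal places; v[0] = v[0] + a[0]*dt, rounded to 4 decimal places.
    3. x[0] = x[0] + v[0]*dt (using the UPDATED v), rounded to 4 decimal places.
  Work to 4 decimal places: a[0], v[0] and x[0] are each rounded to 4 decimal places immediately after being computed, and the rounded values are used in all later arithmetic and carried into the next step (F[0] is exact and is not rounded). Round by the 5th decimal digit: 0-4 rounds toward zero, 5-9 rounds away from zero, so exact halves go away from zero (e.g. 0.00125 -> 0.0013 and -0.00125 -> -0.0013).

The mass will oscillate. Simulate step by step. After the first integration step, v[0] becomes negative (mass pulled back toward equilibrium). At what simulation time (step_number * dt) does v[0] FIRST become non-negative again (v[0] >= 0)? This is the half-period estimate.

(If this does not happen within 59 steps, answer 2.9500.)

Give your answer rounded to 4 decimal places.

Answer: 2.9500

Derivation:
Step 0: x=[3.1000] v=[0.0000]
Step 1: x=[3.0994] v=[-0.0113]
Step 2: x=[3.0983] v=[-0.0225]
Step 3: x=[3.0966] v=[-0.0337]
Step 4: x=[3.0944] v=[-0.0449]
Step 5: x=[3.0916] v=[-0.0560]
Step 6: x=[3.0882] v=[-0.0671]
Step 7: x=[3.0843] v=[-0.0781]
Step 8: x=[3.0798] v=[-0.0891]
Step 9: x=[3.0748] v=[-0.1000]
Step 10: x=[3.0693] v=[-0.1108]
Step 11: x=[3.0632] v=[-0.1215]
Step 12: x=[3.0566] v=[-0.1321]
Step 13: x=[3.0495] v=[-0.1425]
Step 14: x=[3.0419] v=[-0.1528]
Step 15: x=[3.0338] v=[-0.1630]
Step 16: x=[3.0252] v=[-0.1730]
Step 17: x=[3.0161] v=[-0.1829]
Step 18: x=[3.0065] v=[-0.1926]
Step 19: x=[2.9964] v=[-0.2021]
Step 20: x=[2.9858] v=[-0.2114]
Step 21: x=[2.9748] v=[-0.2205]
Step 22: x=[2.9633] v=[-0.2294]
Step 23: x=[2.9514] v=[-0.2381]
Step 24: x=[2.9391] v=[-0.2466]
Step 25: x=[2.9264] v=[-0.2548]
Step 26: x=[2.9133] v=[-0.2628]
Step 27: x=[2.8998] v=[-0.2706]
Step 28: x=[2.8859] v=[-0.2781]
Step 29: x=[2.8716] v=[-0.2853]
Step 30: x=[2.8570] v=[-0.2923]
Step 31: x=[2.8421] v=[-0.2990]
Step 32: x=[2.8268] v=[-0.3054]
Step 33: x=[2.8112] v=[-0.3115]
Step 34: x=[2.7953] v=[-0.3173]
Step 35: x=[2.7792] v=[-0.3228]
Step 36: x=[2.7628] v=[-0.3280]
Step 37: x=[2.7462] v=[-0.3329]
Step 38: x=[2.7293] v=[-0.3375]
Step 39: x=[2.7122] v=[-0.3418]
Step 40: x=[2.6949] v=[-0.3458]
Step 41: x=[2.6774] v=[-0.3495]
Step 42: x=[2.6598] v=[-0.3528]
Step 43: x=[2.6420] v=[-0.3558]
Step 44: x=[2.6241] v=[-0.3585]
Step 45: x=[2.6061] v=[-0.3608]
Step 46: x=[2.5880] v=[-0.3628]
Step 47: x=[2.5698] v=[-0.3645]
Step 48: x=[2.5515] v=[-0.3658]
Step 49: x=[2.5332] v=[-0.3668]
Step 50: x=[2.5148] v=[-0.3674]
Step 51: x=[2.4964] v=[-0.3677]
Step 52: x=[2.4780] v=[-0.3676]
Step 53: x=[2.4596] v=[-0.3672]
Step 54: x=[2.4413] v=[-0.3664]
Step 55: x=[2.4230] v=[-0.3653]
Step 56: x=[2.4048] v=[-0.3639]
Step 57: x=[2.3867] v=[-0.3621]
Step 58: x=[2.3687] v=[-0.3600]
Step 59: x=[2.3508] v=[-0.3575]
v[0] did not become non-negative within 59 steps; using fallback time=2.9500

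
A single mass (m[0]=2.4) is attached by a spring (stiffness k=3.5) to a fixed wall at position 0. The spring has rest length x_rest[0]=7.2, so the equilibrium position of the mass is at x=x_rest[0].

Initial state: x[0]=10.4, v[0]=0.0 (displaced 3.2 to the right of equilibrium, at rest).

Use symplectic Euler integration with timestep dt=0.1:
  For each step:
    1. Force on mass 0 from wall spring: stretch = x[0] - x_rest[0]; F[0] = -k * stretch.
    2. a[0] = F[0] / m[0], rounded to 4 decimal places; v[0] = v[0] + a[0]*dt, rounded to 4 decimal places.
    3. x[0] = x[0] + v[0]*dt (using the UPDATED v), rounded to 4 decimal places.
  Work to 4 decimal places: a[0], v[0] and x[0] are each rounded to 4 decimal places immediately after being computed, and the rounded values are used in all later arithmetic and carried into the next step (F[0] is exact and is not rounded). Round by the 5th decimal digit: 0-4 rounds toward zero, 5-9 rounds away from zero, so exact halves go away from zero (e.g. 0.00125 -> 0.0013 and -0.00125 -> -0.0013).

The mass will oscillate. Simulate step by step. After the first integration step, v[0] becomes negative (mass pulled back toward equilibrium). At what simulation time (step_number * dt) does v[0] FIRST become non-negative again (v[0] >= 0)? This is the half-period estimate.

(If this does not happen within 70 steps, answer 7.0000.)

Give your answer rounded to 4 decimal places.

Answer: 2.6000

Derivation:
Step 0: x=[10.4000] v=[0.0000]
Step 1: x=[10.3533] v=[-0.4667]
Step 2: x=[10.2606] v=[-0.9266]
Step 3: x=[10.1233] v=[-1.3729]
Step 4: x=[9.9434] v=[-1.7992]
Step 5: x=[9.7235] v=[-2.1993]
Step 6: x=[9.4668] v=[-2.5673]
Step 7: x=[9.1770] v=[-2.8979]
Step 8: x=[8.8584] v=[-3.1862]
Step 9: x=[8.5156] v=[-3.4281]
Step 10: x=[8.1536] v=[-3.6200]
Step 11: x=[7.7777] v=[-3.7591]
Step 12: x=[7.3934] v=[-3.8434]
Step 13: x=[7.0062] v=[-3.8716]
Step 14: x=[6.6219] v=[-3.8433]
Step 15: x=[6.2460] v=[-3.7590]
Step 16: x=[5.8840] v=[-3.6199]
Step 17: x=[5.5412] v=[-3.4280]
Step 18: x=[5.2226] v=[-3.1861]
Step 19: x=[4.9328] v=[-2.8977]
Step 20: x=[4.6761] v=[-2.5671]
Step 21: x=[4.4562] v=[-2.1990]
Step 22: x=[4.2763] v=[-1.7989]
Step 23: x=[4.1391] v=[-1.3725]
Step 24: x=[4.0465] v=[-0.9261]
Step 25: x=[3.9999] v=[-0.4662]
Step 26: x=[4.0000] v=[0.0005]
First v>=0 after going negative at step 26, time=2.6000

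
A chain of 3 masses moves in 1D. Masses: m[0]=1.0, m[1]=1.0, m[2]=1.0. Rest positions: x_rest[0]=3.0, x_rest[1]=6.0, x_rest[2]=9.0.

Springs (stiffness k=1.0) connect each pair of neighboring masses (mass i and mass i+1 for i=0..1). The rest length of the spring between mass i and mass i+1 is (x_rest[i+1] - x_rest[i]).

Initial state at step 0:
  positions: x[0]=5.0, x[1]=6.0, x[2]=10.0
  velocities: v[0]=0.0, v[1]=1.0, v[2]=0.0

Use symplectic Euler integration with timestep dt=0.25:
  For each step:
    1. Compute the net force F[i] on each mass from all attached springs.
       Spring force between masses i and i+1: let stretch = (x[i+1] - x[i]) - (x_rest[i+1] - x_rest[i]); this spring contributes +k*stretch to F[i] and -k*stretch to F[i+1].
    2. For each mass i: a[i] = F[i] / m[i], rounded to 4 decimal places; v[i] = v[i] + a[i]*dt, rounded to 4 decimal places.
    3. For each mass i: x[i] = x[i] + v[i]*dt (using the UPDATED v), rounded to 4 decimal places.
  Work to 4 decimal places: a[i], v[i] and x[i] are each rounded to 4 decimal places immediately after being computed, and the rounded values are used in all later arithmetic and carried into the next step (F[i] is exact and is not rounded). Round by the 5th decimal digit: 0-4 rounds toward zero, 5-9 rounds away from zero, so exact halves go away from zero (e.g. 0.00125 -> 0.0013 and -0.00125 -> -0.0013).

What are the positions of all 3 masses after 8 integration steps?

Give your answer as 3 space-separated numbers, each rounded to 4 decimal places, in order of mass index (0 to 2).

Answer: 4.0353 8.3949 10.5704

Derivation:
Step 0: x=[5.0000 6.0000 10.0000] v=[0.0000 1.0000 0.0000]
Step 1: x=[4.8750 6.4375 9.9375] v=[-0.5000 1.7500 -0.2500]
Step 2: x=[4.6602 6.9961 9.8438] v=[-0.8594 2.2344 -0.3750]
Step 3: x=[4.4039 7.5867 9.7596] v=[-1.0254 2.3624 -0.3369]
Step 4: x=[4.1590 8.1142 9.7271] v=[-0.9797 2.1099 -0.1301]
Step 5: x=[3.9738 8.4953 9.7813] v=[-0.7409 1.5243 0.2167]
Step 6: x=[3.8837 8.6742 9.9426] v=[-0.3605 0.7154 0.6452]
Step 7: x=[3.9055 8.6329 10.2121] v=[0.0871 -0.1651 1.0781]
Step 8: x=[4.0353 8.3949 10.5704] v=[0.5190 -0.9522 1.4333]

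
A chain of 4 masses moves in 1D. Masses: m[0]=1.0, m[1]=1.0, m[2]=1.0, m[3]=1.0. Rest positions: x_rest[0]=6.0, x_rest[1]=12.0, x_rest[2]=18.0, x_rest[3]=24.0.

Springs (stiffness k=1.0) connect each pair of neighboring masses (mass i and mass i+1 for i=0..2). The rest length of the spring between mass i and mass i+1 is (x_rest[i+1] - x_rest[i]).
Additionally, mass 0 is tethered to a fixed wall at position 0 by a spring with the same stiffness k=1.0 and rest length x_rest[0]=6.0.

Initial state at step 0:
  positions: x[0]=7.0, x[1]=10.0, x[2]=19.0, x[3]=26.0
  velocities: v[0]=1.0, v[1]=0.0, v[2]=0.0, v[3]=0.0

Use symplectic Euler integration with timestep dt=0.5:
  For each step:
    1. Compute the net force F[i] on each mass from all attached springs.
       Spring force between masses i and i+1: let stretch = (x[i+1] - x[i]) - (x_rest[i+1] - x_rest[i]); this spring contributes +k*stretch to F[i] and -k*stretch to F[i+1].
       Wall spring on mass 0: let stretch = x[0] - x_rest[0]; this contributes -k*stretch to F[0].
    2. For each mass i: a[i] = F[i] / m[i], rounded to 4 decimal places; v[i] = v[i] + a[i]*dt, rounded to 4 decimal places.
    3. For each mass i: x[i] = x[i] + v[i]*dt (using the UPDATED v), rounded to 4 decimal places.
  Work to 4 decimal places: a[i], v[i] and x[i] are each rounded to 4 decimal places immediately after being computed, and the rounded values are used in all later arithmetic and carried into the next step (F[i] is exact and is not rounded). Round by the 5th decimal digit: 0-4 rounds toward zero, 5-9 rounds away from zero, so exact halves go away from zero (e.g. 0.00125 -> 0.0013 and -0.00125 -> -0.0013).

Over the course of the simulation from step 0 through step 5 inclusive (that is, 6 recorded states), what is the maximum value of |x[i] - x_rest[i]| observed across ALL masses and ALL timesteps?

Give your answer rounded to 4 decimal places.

Answer: 2.6719

Derivation:
Step 0: x=[7.0000 10.0000 19.0000 26.0000] v=[1.0000 0.0000 0.0000 0.0000]
Step 1: x=[6.5000 11.5000 18.5000 25.7500] v=[-1.0000 3.0000 -1.0000 -0.5000]
Step 2: x=[5.6250 13.5000 18.0625 25.1875] v=[-1.7500 4.0000 -0.8750 -1.1250]
Step 3: x=[5.3125 14.6719 18.2657 24.3438] v=[-0.6250 2.3438 0.4063 -1.6875]
Step 4: x=[6.0118 14.4024 19.0900 23.4805] v=[1.3985 -0.5390 1.6485 -1.7266]
Step 5: x=[7.3058 13.2072 19.8400 23.0196] v=[2.5879 -2.3905 1.5000 -0.9219]
Max displacement = 2.6719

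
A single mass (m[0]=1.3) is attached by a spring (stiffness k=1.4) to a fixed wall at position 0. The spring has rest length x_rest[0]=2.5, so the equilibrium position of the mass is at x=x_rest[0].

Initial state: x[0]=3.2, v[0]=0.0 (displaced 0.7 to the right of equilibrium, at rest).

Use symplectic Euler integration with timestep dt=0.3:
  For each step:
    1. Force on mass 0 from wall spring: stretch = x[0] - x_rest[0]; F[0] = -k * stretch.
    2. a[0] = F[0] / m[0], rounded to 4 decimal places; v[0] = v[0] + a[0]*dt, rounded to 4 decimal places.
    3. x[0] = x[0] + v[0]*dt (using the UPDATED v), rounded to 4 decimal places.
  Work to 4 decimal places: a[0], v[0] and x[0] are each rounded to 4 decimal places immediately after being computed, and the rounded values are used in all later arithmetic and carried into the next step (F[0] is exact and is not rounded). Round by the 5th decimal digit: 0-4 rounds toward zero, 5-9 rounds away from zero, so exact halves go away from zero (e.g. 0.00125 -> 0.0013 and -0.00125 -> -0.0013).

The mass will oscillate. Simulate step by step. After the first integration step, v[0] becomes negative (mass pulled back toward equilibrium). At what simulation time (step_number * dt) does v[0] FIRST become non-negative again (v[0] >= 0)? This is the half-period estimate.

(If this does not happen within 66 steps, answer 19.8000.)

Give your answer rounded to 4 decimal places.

Step 0: x=[3.2000] v=[0.0000]
Step 1: x=[3.1322] v=[-0.2261]
Step 2: x=[3.0031] v=[-0.4303]
Step 3: x=[2.8253] v=[-0.5928]
Step 4: x=[2.6159] v=[-0.6979]
Step 5: x=[2.3953] v=[-0.7353]
Step 6: x=[2.1849] v=[-0.7015]
Step 7: x=[2.0050] v=[-0.5997]
Step 8: x=[1.8731] v=[-0.4398]
Step 9: x=[1.8019] v=[-0.2373]
Step 10: x=[1.7984] v=[-0.0118]
Step 11: x=[1.8629] v=[0.2149]
First v>=0 after going negative at step 11, time=3.3000

Answer: 3.3000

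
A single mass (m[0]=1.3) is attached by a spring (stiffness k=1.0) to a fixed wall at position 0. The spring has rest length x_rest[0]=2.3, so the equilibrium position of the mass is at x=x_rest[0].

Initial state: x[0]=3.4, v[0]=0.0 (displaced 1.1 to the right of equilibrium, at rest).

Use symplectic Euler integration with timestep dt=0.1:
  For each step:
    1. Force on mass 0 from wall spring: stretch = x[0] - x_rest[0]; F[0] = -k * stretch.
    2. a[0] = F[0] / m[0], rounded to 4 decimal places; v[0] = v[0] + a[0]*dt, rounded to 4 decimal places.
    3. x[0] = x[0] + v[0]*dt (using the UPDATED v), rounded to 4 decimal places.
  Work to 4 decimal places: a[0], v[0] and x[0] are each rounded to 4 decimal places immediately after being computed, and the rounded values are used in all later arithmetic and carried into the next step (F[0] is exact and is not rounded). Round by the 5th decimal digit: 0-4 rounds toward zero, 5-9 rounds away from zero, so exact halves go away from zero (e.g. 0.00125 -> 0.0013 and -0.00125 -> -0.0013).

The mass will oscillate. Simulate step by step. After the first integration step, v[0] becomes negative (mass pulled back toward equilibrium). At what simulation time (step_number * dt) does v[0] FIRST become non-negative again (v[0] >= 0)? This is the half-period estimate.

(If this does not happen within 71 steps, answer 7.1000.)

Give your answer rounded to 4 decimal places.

Step 0: x=[3.4000] v=[0.0000]
Step 1: x=[3.3915] v=[-0.0846]
Step 2: x=[3.3746] v=[-0.1686]
Step 3: x=[3.3495] v=[-0.2513]
Step 4: x=[3.3163] v=[-0.3320]
Step 5: x=[3.2753] v=[-0.4102]
Step 6: x=[3.2268] v=[-0.4852]
Step 7: x=[3.1712] v=[-0.5565]
Step 8: x=[3.1089] v=[-0.6235]
Step 9: x=[3.0403] v=[-0.6857]
Step 10: x=[2.9660] v=[-0.7427]
Step 11: x=[2.8866] v=[-0.7939]
Step 12: x=[2.8027] v=[-0.8390]
Step 13: x=[2.7149] v=[-0.8777]
Step 14: x=[2.6239] v=[-0.9096]
Step 15: x=[2.5305] v=[-0.9345]
Step 16: x=[2.4353] v=[-0.9522]
Step 17: x=[2.3390] v=[-0.9626]
Step 18: x=[2.2424] v=[-0.9656]
Step 19: x=[2.1463] v=[-0.9612]
Step 20: x=[2.0514] v=[-0.9494]
Step 21: x=[1.9584] v=[-0.9303]
Step 22: x=[1.8680] v=[-0.9040]
Step 23: x=[1.7809] v=[-0.8708]
Step 24: x=[1.6978] v=[-0.8309]
Step 25: x=[1.6193] v=[-0.7846]
Step 26: x=[1.5461] v=[-0.7322]
Step 27: x=[1.4787] v=[-0.6742]
Step 28: x=[1.4176] v=[-0.6110]
Step 29: x=[1.3633] v=[-0.5431]
Step 30: x=[1.3162] v=[-0.4711]
Step 31: x=[1.2767] v=[-0.3954]
Step 32: x=[1.2450] v=[-0.3167]
Step 33: x=[1.2214] v=[-0.2356]
Step 34: x=[1.2061] v=[-0.1526]
Step 35: x=[1.1993] v=[-0.0685]
Step 36: x=[1.2009] v=[0.0162]
First v>=0 after going negative at step 36, time=3.6000

Answer: 3.6000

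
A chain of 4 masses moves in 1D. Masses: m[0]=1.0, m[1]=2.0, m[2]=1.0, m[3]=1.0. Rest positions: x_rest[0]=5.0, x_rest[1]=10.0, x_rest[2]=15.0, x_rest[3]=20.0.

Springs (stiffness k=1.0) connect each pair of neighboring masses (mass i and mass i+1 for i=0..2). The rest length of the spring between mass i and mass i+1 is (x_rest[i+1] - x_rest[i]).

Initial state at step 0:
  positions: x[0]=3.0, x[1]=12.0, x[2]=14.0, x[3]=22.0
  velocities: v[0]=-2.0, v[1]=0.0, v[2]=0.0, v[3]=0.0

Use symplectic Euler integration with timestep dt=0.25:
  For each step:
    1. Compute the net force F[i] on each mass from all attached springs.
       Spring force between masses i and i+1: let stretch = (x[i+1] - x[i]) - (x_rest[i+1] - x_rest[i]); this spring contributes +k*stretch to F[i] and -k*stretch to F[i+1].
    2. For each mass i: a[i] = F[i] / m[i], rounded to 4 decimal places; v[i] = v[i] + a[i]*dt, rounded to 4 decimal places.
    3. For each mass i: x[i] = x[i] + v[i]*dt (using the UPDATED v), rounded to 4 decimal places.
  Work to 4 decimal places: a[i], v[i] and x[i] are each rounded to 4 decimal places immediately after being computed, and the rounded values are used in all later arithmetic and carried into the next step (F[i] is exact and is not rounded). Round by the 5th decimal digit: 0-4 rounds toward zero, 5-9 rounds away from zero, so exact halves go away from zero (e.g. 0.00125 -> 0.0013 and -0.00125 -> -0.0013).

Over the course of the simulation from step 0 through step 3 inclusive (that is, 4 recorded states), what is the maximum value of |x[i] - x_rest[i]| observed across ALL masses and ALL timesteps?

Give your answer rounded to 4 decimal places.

Step 0: x=[3.0000 12.0000 14.0000 22.0000] v=[-2.0000 0.0000 0.0000 0.0000]
Step 1: x=[2.7500 11.7813 14.3750 21.8125] v=[-1.0000 -0.8750 1.5000 -0.7500]
Step 2: x=[2.7520 11.3614 15.0528 21.4727] v=[0.0078 -1.6797 2.7110 -1.3594]
Step 3: x=[2.9796 10.7878 15.9011 21.0441] v=[0.9102 -2.2945 3.3931 -1.7144]
Max displacement = 2.2500

Answer: 2.2500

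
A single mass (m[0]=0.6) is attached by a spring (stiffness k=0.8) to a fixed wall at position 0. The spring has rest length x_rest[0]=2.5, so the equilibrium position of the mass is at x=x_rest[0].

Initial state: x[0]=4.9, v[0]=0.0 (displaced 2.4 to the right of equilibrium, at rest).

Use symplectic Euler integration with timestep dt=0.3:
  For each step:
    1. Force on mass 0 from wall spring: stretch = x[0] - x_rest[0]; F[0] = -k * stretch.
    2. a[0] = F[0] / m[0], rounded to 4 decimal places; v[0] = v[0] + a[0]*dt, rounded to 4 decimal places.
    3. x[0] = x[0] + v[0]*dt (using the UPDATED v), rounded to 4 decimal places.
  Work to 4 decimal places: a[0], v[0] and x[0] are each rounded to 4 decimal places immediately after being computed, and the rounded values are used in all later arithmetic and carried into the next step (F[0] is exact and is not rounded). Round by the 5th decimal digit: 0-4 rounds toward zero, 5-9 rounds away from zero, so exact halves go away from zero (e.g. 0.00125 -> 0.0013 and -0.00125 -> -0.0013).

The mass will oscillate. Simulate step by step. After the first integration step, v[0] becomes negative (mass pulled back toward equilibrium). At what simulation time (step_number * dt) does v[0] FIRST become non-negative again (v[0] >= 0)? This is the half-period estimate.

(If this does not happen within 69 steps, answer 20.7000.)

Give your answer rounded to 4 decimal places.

Answer: 3.0000

Derivation:
Step 0: x=[4.9000] v=[0.0000]
Step 1: x=[4.6120] v=[-0.9600]
Step 2: x=[4.0706] v=[-1.8048]
Step 3: x=[3.3407] v=[-2.4330]
Step 4: x=[2.5099] v=[-2.7693]
Step 5: x=[1.6779] v=[-2.7733]
Step 6: x=[0.9446] v=[-2.4445]
Step 7: x=[0.3979] v=[-1.8223]
Step 8: x=[0.1035] v=[-0.9815]
Step 9: x=[0.0966] v=[-0.0229]
Step 10: x=[0.3782] v=[0.9385]
First v>=0 after going negative at step 10, time=3.0000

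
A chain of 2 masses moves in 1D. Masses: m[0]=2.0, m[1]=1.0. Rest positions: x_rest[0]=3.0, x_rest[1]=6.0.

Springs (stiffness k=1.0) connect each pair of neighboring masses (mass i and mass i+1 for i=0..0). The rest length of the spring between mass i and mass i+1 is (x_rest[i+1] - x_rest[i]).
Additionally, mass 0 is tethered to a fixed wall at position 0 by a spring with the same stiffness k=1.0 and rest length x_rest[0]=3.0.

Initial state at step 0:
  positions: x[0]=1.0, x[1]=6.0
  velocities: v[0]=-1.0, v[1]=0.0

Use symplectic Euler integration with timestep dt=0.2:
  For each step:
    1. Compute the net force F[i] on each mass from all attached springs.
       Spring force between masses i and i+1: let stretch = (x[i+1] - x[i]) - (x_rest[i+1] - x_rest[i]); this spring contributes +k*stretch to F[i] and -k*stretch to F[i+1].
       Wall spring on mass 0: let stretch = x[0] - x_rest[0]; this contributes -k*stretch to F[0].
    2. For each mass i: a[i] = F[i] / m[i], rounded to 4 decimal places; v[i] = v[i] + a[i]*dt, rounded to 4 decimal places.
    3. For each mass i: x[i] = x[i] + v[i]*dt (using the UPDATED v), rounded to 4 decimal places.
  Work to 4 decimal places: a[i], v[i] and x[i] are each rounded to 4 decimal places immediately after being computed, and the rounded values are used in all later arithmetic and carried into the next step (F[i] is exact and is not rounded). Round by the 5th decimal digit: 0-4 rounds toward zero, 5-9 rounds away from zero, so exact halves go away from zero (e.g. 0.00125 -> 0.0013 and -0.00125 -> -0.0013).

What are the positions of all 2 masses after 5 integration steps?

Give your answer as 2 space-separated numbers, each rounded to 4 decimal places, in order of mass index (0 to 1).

Step 0: x=[1.0000 6.0000] v=[-1.0000 0.0000]
Step 1: x=[0.8800 5.9200] v=[-0.6000 -0.4000]
Step 2: x=[0.8432 5.7584] v=[-0.1840 -0.8080]
Step 3: x=[0.8878 5.5202] v=[0.2232 -1.1910]
Step 4: x=[1.0073 5.2167] v=[0.5977 -1.5175]
Step 5: x=[1.1909 4.8648] v=[0.9179 -1.7594]

Answer: 1.1909 4.8648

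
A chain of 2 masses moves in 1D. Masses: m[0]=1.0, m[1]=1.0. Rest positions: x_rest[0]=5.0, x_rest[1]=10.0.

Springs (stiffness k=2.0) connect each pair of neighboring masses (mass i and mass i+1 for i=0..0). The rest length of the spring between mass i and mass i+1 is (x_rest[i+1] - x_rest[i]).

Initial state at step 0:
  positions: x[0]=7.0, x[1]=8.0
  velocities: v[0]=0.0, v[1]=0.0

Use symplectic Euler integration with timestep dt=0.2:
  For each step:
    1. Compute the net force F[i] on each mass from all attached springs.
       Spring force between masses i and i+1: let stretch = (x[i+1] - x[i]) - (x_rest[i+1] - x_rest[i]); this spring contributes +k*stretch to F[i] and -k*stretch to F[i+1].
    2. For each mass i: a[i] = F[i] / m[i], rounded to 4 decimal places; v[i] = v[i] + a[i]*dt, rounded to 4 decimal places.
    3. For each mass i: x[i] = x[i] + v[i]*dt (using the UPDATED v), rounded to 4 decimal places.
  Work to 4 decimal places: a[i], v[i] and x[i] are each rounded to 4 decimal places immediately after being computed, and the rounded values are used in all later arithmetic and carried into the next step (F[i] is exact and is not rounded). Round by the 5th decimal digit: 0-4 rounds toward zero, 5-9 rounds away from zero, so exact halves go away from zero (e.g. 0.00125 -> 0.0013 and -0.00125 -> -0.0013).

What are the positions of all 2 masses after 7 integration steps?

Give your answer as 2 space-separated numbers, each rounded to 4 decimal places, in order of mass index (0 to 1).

Answer: 2.9737 12.0263

Derivation:
Step 0: x=[7.0000 8.0000] v=[0.0000 0.0000]
Step 1: x=[6.6800 8.3200] v=[-1.6000 1.6000]
Step 2: x=[6.0912 8.9088] v=[-2.9440 2.9440]
Step 3: x=[5.3278 9.6722] v=[-3.8170 3.8170]
Step 4: x=[4.5120 10.4880] v=[-4.0792 4.0792]
Step 5: x=[3.7742 11.2258] v=[-3.6888 3.6888]
Step 6: x=[3.2326 11.7674] v=[-2.7082 2.7082]
Step 7: x=[2.9737 12.0263] v=[-1.2943 1.2943]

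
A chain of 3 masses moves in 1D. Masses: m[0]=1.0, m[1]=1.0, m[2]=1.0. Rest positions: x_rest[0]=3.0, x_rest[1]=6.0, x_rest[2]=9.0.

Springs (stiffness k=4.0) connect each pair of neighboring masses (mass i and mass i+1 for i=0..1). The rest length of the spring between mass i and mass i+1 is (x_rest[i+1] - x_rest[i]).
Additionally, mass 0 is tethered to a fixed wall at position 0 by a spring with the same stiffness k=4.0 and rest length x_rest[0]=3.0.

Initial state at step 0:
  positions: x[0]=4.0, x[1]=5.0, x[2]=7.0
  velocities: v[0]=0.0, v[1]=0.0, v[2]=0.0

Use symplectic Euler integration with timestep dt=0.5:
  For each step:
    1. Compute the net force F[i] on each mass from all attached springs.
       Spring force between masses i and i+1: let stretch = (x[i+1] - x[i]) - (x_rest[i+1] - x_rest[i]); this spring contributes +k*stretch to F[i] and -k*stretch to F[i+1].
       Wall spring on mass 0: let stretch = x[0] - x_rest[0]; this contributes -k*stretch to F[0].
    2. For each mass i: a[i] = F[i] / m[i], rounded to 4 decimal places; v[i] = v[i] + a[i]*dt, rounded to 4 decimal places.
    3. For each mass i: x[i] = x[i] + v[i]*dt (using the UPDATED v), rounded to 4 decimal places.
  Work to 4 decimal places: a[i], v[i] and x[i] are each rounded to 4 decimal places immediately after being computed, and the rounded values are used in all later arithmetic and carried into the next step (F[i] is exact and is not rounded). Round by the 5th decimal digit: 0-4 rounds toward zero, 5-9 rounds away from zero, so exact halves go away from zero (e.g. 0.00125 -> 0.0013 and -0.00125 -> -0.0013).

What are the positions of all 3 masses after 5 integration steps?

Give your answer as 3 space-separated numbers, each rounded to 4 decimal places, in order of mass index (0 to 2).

Step 0: x=[4.0000 5.0000 7.0000] v=[0.0000 0.0000 0.0000]
Step 1: x=[1.0000 6.0000 8.0000] v=[-6.0000 2.0000 2.0000]
Step 2: x=[2.0000 4.0000 10.0000] v=[2.0000 -4.0000 4.0000]
Step 3: x=[3.0000 6.0000 9.0000] v=[2.0000 4.0000 -2.0000]
Step 4: x=[4.0000 8.0000 8.0000] v=[2.0000 4.0000 -2.0000]
Step 5: x=[5.0000 6.0000 10.0000] v=[2.0000 -4.0000 4.0000]

Answer: 5.0000 6.0000 10.0000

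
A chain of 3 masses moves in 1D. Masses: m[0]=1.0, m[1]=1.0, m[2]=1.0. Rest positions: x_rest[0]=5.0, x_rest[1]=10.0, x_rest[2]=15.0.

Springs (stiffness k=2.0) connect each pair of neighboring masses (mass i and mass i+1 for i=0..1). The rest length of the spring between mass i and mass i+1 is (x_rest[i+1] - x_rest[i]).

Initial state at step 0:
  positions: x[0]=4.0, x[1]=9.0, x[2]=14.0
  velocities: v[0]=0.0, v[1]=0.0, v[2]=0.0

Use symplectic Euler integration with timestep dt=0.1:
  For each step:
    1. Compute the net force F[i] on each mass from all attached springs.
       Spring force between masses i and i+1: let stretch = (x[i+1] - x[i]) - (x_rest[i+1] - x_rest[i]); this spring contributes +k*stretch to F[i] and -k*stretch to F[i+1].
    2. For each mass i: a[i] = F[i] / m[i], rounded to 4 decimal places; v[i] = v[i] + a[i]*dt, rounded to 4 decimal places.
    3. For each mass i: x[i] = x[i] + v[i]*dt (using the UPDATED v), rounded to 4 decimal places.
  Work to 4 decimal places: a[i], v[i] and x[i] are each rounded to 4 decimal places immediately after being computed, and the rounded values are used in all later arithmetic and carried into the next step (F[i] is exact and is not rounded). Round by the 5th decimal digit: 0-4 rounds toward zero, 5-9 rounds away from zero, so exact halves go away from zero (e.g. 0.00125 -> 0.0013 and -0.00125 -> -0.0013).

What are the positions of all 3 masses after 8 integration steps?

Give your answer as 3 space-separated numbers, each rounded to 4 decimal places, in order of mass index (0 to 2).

Step 0: x=[4.0000 9.0000 14.0000] v=[0.0000 0.0000 0.0000]
Step 1: x=[4.0000 9.0000 14.0000] v=[0.0000 0.0000 0.0000]
Step 2: x=[4.0000 9.0000 14.0000] v=[0.0000 0.0000 0.0000]
Step 3: x=[4.0000 9.0000 14.0000] v=[0.0000 0.0000 0.0000]
Step 4: x=[4.0000 9.0000 14.0000] v=[0.0000 0.0000 0.0000]
Step 5: x=[4.0000 9.0000 14.0000] v=[0.0000 0.0000 0.0000]
Step 6: x=[4.0000 9.0000 14.0000] v=[0.0000 0.0000 0.0000]
Step 7: x=[4.0000 9.0000 14.0000] v=[0.0000 0.0000 0.0000]
Step 8: x=[4.0000 9.0000 14.0000] v=[0.0000 0.0000 0.0000]

Answer: 4.0000 9.0000 14.0000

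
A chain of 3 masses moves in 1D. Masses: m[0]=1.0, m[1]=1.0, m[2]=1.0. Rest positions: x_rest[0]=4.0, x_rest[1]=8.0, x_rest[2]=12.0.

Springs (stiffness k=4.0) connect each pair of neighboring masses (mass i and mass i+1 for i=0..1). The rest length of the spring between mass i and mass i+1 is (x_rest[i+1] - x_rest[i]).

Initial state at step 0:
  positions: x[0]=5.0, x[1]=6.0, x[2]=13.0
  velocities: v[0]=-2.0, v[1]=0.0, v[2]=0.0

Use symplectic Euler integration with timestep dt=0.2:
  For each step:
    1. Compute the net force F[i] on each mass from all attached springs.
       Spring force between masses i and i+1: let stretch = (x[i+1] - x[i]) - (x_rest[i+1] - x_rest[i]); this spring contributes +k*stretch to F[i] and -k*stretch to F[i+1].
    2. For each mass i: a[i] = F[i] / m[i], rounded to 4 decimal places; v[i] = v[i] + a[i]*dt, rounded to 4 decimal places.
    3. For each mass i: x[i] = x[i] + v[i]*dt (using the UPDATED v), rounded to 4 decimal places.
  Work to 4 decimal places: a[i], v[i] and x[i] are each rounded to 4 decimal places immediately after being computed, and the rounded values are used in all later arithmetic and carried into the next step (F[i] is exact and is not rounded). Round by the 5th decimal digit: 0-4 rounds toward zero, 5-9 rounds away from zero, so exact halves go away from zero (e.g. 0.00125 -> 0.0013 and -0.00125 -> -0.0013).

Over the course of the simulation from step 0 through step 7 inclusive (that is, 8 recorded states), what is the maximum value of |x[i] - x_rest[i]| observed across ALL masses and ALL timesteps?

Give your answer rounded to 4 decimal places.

Answer: 2.3254

Derivation:
Step 0: x=[5.0000 6.0000 13.0000] v=[-2.0000 0.0000 0.0000]
Step 1: x=[4.1200 6.9600 12.5200] v=[-4.4000 4.8000 -2.4000]
Step 2: x=[3.0544 8.3552 11.7904] v=[-5.3280 6.9760 -3.6480]
Step 3: x=[2.1969 9.4519 11.1512] v=[-4.2874 5.4835 -3.1962]
Step 4: x=[1.8602 9.6597 10.8801] v=[-1.6834 1.0389 -1.3556]
Step 5: x=[2.1314 8.8148 11.0537] v=[1.3562 -4.2244 0.8681]
Step 6: x=[2.8320 7.2588 11.5091] v=[3.5029 -7.7800 2.2770]
Step 7: x=[3.6009 5.6746 11.9245] v=[3.8443 -7.9212 2.0768]
Max displacement = 2.3254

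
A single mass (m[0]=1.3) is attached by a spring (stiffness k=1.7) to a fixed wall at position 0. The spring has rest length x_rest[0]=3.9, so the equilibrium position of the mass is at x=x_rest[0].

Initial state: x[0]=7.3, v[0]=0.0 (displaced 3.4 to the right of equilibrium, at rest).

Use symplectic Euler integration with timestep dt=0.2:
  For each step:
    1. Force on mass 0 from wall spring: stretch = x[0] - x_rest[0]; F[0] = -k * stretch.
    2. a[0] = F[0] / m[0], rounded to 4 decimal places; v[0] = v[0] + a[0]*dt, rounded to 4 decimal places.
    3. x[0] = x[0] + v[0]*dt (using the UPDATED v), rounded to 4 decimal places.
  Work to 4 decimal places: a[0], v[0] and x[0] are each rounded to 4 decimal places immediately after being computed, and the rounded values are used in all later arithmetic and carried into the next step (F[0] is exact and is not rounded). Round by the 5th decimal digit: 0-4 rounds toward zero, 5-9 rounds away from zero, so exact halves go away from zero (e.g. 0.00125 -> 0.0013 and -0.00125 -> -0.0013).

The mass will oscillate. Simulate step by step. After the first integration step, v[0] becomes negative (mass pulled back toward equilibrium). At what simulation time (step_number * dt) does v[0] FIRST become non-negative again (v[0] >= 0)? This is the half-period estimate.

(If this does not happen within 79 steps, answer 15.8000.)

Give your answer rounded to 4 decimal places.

Step 0: x=[7.3000] v=[0.0000]
Step 1: x=[7.1222] v=[-0.8892]
Step 2: x=[6.7758] v=[-1.7319]
Step 3: x=[6.2790] v=[-2.4840]
Step 4: x=[5.6578] v=[-3.1062]
Step 5: x=[4.9446] v=[-3.5659]
Step 6: x=[4.1768] v=[-3.8391]
Step 7: x=[3.3945] v=[-3.9115]
Step 8: x=[2.6386] v=[-3.7793]
Step 9: x=[1.9487] v=[-3.4494]
Step 10: x=[1.3609] v=[-2.9391]
Step 11: x=[0.9059] v=[-2.2750]
Step 12: x=[0.6075] v=[-1.4919]
Step 13: x=[0.4813] v=[-0.6308]
Step 14: x=[0.5340] v=[0.2633]
First v>=0 after going negative at step 14, time=2.8000

Answer: 2.8000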